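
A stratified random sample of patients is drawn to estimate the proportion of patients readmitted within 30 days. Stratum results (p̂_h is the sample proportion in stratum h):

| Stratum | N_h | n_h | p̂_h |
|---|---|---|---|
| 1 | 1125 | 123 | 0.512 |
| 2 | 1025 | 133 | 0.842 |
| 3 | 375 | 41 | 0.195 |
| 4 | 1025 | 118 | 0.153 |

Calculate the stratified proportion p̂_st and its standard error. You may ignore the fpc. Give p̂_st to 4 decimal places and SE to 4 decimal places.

N = 3550; stratum weights W_h = N_h/N.
p̂_st = Σ W_h p̂_h = (1125·0.512 + 1025·0.842 + 375·0.195 + 1025·0.153)/3550 = 0.47014
V̂(p̂_st) = Σ W_h² p̂_h(1−p̂_h)/(n_h−1):
  stratum 1: (1125/3550)²·0.512·0.488/122 = 0.000205673
  stratum 2: (1025/3550)²·0.842·0.158/132 = 8.40207e-05
  stratum 3: (375/3550)²·0.195·0.805/40 = 4.37901e-05
  stratum 4: (1025/3550)²·0.153·0.847/117 = 9.23379e-05
V̂(p̂_st) = 0.000425822; SE = √V̂ = 0.0206355

p̂_st ≈ 0.4701, SE ≈ 0.0206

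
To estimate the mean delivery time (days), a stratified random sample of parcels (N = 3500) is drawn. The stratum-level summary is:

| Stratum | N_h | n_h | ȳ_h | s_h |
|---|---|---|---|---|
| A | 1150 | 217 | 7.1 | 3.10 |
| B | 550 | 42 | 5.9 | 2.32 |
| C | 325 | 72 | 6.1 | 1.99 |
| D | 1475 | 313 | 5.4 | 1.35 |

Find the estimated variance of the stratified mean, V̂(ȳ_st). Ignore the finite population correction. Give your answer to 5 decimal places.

V̂(ȳ_st) = Σ W_h² s_h²/n_h, with W_h = N_h/N and N = 3500:
  stratum A: (1150/3500)²·3.10²/217 = 0.00478105
  stratum B: (550/3500)²·2.32²/42 = 0.00316458
  stratum C: (325/3500)²·1.99²/72 = 0.000474247
  stratum D: (1475/3500)²·1.35²/313 = 0.00103412
V̂(ȳ_st) = 0.009454

V̂(ȳ_st) ≈ 0.00945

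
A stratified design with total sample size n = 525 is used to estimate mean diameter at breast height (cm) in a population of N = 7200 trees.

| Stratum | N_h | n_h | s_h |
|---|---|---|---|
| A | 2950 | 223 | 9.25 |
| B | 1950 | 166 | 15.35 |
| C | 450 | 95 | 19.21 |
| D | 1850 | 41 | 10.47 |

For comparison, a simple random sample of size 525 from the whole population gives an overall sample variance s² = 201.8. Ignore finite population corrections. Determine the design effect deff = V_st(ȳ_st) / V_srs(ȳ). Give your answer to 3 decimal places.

deff ≈ 0.937

V̂(ȳ_st) = Σ W_h² s_h²/n_h, with W_h = N_h/N and N = 7200:
  stratum A: (2950/7200)²·9.25²/223 = 0.0644106
  stratum B: (1950/7200)²·15.35²/166 = 0.104115
  stratum C: (450/7200)²·19.21²/95 = 0.0151737
  stratum D: (1850/7200)²·10.47²/41 = 0.176518
V_st = 0.360217
V_srs = s²/n = 201.8/525 = 0.384381
deff = V_st / V_srs = 0.360217/0.384381 = 0.9371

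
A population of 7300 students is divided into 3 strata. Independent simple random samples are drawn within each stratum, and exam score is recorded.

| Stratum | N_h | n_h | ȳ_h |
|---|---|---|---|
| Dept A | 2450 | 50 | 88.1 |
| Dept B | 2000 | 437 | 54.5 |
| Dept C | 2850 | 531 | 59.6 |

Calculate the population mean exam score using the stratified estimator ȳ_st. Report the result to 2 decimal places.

ȳ_st ≈ 67.77

N = Σ N_h = 7300. Stratum weights W_h = N_h/N.
ȳ_st = (2450·88.1 + 2000·54.5 + 2850·59.6) / 7300 = 67.7678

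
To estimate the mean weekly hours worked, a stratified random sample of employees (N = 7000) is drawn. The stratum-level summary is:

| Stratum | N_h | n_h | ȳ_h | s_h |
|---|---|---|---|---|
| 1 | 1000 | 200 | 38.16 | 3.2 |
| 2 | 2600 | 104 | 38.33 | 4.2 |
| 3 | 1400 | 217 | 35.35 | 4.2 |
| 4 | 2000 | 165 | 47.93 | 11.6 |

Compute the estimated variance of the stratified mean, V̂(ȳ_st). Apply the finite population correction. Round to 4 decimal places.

V̂(ȳ_st) ≈ 0.0871

V̂(ȳ_st) = Σ W_h² (1 − n_h/N_h) s_h²/n_h, with W_h = N_h/N and N = 7000:
  stratum 1: (1000/7000)²·(1 − 200/1000)·3.2²/200 = 0.000835918
  stratum 2: (2600/7000)²·(1 − 104/2600)·4.2²/104 = 0.022464
  stratum 3: (1400/7000)²·(1 − 217/1400)·4.2²/217 = 0.00274761
  stratum 4: (2000/7000)²·(1 − 165/2000)·11.6²/165 = 0.0610804
V̂(ȳ_st) = 0.087128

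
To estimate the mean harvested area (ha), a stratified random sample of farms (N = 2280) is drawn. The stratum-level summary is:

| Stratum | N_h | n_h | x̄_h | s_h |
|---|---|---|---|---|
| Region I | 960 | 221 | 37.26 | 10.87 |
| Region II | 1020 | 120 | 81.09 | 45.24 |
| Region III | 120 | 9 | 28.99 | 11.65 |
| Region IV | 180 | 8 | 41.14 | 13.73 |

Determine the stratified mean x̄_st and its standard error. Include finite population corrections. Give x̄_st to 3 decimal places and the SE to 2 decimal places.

x̄_st ≈ 56.739, SE ≈ 1.81

x̄_st = Σ W_h x̄_h = (960·37.26 + 1020·81.09 + 120·28.99 + 180·41.14)/2280 = 56.73921
V̂(x̄_st) = Σ W_h² (1 − n_h/N_h) s_h²/n_h, with W_h = N_h/N and N = 2280:
  stratum Region I: (960/2280)²·(1 − 221/960)·10.87²/221 = 0.0729647
  stratum Region II: (1020/2280)²·(1 − 120/1020)·45.24²/120 = 3.01187
  stratum Region III: (120/2280)²·(1 − 9/120)·11.65²/9 = 0.0386406
  stratum Region IV: (180/2280)²·(1 − 8/180)·13.73²/8 = 0.14034
V̂(x̄_st) = 3.26382
SE(x̄_st) = √3.26382 = 1.8066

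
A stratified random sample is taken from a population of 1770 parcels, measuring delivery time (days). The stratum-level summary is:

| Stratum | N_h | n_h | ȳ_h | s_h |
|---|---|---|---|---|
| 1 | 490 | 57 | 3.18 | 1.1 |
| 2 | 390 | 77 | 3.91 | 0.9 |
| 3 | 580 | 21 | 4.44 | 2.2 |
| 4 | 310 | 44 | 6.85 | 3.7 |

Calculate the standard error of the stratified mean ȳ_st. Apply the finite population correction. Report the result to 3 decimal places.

SE(ȳ_st) ≈ 0.184

V̂(ȳ_st) = Σ W_h² (1 − n_h/N_h) s_h²/n_h, with W_h = N_h/N and N = 1770:
  stratum 1: (490/1770)²·(1 − 57/490)·1.1²/57 = 0.00143763
  stratum 2: (390/1770)²·(1 − 77/390)·0.9²/77 = 0.00040988
  stratum 3: (580/1770)²·(1 − 21/580)·2.2²/21 = 0.0238517
  stratum 4: (310/1770)²·(1 − 44/310)·3.7²/44 = 0.00818931
V̂(ȳ_st) = 0.0338885
SE(ȳ_st) = √0.0338885 = 0.184088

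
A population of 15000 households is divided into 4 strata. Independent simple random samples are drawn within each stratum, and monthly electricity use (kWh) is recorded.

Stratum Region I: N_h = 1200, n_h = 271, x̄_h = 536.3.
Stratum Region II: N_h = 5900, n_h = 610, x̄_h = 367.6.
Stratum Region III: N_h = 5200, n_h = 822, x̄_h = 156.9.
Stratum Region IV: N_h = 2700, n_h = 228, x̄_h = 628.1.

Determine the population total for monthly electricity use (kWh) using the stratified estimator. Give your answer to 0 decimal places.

τ̂_st = Σ N_h x̄_h = 1200·536.3 + 5900·367.6 + 5200·156.9 + 2700·628.1 = 5324150

τ̂_st ≈ 5324150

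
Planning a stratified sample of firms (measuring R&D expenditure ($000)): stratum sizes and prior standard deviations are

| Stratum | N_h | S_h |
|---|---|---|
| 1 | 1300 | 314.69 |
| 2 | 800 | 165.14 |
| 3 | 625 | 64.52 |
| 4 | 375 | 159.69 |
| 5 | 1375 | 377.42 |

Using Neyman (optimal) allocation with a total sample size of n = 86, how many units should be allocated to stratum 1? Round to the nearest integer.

30

Neyman allocation: n_h = n · N_h S_h / Σ N_i S_i, with n = 86.
  stratum 1: N_h·S_h = 1300·314.69 = 409097.00
  stratum 2: N_h·S_h = 800·165.14 = 132112.00
  stratum 3: N_h·S_h = 625·64.52 = 40325.00
  stratum 4: N_h·S_h = 375·159.69 = 59883.75
  stratum 5: N_h·S_h = 1375·377.42 = 518952.50
Σ N_h S_h = 1160370.25
n for stratum 1 = 86·409097.00/1160370.25 = 30.320 → 30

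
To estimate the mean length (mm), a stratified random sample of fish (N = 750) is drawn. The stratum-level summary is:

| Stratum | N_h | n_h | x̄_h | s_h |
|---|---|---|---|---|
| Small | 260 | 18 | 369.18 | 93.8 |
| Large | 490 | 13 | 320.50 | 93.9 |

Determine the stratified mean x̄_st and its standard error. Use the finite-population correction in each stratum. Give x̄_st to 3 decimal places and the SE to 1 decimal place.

x̄_st = Σ W_h x̄_h = (260·369.18 + 490·320.50)/750 = 337.37573
V̂(x̄_st) = Σ W_h² (1 − n_h/N_h) s_h²/n_h, with W_h = N_h/N and N = 750:
  stratum Small: (260/750)²·(1 − 18/260)·93.8²/18 = 54.6763
  stratum Large: (490/750)²·(1 − 13/490)·93.9²/13 = 281.825
V̂(x̄_st) = 336.501
SE(x̄_st) = √336.501 = 18.344

x̄_st ≈ 337.376, SE ≈ 18.3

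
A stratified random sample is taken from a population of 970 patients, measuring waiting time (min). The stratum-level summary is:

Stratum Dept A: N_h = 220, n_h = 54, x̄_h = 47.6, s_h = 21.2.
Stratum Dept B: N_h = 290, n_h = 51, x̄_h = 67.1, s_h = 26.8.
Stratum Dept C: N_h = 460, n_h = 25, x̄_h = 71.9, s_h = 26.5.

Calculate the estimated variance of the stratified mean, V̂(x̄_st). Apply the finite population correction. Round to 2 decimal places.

V̂(x̄_st) = Σ W_h² (1 − n_h/N_h) s_h²/n_h, with W_h = N_h/N and N = 970:
  stratum Dept A: (220/970)²·(1 − 54/220)·21.2²/54 = 0.323047
  stratum Dept B: (290/970)²·(1 − 51/290)·26.8²/51 = 1.03741
  stratum Dept C: (460/970)²·(1 − 25/460)·26.5²/25 = 5.97386
V̂(x̄_st) = 7.33432

V̂(x̄_st) ≈ 7.33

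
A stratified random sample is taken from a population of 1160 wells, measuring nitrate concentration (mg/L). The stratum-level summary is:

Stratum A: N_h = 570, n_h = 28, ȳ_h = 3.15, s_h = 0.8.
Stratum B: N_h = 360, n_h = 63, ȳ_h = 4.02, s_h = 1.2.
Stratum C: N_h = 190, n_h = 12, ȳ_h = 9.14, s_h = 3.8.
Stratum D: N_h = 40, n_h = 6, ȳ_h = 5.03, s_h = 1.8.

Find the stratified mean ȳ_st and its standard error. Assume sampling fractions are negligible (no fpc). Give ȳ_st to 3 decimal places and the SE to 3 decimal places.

ȳ_st = Σ W_h ȳ_h = (570·3.15 + 360·4.02 + 190·9.14 + 40·5.03)/1160 = 4.46595
V̂(ȳ_st) = Σ W_h² s_h²/n_h, with W_h = N_h/N and N = 1160:
  stratum A: (570/1160)²·0.8²/28 = 0.00551894
  stratum B: (360/1160)²·1.2²/63 = 0.00220146
  stratum C: (190/1160)²·3.8²/12 = 0.0322832
  stratum D: (40/1160)²·1.8²/6 = 0.000642093
V̂(ȳ_st) = 0.0406457
SE(ȳ_st) = √0.0406457 = 0.201608

ȳ_st ≈ 4.466, SE ≈ 0.202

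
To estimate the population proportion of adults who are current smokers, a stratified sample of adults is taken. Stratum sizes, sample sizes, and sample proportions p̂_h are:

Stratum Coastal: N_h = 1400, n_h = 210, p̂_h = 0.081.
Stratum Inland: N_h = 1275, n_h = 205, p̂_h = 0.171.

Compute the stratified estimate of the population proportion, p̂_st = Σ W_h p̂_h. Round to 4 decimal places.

N = 2675; stratum weights W_h = N_h/N.
p̂_st = Σ W_h p̂_h = (1400·0.081 + 1275·0.171)/2675 = 0.12390

p̂_st ≈ 0.1239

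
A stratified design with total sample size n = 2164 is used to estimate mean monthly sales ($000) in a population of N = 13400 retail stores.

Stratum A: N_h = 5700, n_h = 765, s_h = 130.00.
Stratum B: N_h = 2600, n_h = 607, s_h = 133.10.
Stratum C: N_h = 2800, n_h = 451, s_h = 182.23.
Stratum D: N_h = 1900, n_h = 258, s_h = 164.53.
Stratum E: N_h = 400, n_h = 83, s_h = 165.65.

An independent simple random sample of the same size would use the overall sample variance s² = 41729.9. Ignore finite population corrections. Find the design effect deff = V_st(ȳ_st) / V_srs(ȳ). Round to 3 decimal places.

V̂(ȳ_st) = Σ W_h² s_h²/n_h, with W_h = N_h/N and N = 13400:
  stratum A: (5700/13400)²·130.00²/765 = 3.99729
  stratum B: (2600/13400)²·133.10²/607 = 1.09876
  stratum C: (2800/13400)²·182.23²/451 = 3.21492
  stratum D: (1900/13400)²·164.53²/258 = 2.10944
  stratum E: (400/13400)²·165.65²/83 = 0.294588
V_st = 10.715
V_srs = s²/n = 41729.9/2164 = 19.2837
deff = V_st / V_srs = 10.715/19.2837 = 0.5557

deff ≈ 0.556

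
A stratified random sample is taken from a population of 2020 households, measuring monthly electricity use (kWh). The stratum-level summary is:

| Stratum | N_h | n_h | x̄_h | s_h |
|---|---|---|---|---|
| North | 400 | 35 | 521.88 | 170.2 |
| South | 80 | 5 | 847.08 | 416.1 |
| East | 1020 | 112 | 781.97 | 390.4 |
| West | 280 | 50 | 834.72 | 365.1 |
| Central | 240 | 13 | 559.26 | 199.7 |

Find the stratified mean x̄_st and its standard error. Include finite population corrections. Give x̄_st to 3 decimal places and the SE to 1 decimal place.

x̄_st ≈ 713.897, SE ≈ 21.7

x̄_st = Σ W_h x̄_h = (400·521.88 + 80·847.08 + 1020·781.97 + 280·834.72 + 240·559.26)/2020 = 713.89693
V̂(x̄_st) = Σ W_h² (1 − n_h/N_h) s_h²/n_h, with W_h = N_h/N and N = 2020:
  stratum North: (400/2020)²·(1 − 35/400)·170.2²/35 = 29.6143
  stratum South: (80/2020)²·(1 − 5/80)·416.1²/5 = 50.9183
  stratum East: (1020/2020)²·(1 − 112/1020)·390.4²/112 = 308.877
  stratum West: (280/2020)²·(1 − 50/280)·365.1²/50 = 42.0762
  stratum Central: (240/2020)²·(1 − 13/240)·199.7²/13 = 40.9588
V̂(x̄_st) = 472.444
SE(x̄_st) = √472.444 = 21.7358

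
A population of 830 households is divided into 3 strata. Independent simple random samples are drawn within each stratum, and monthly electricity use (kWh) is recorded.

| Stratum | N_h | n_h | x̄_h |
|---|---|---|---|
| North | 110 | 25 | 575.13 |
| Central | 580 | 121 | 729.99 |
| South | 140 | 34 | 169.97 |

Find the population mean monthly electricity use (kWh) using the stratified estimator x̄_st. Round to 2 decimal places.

x̄_st ≈ 615.01

N = Σ N_h = 830. Stratum weights W_h = N_h/N.
x̄_st = (110·575.13 + 580·729.99 + 140·169.97) / 830 = 615.0052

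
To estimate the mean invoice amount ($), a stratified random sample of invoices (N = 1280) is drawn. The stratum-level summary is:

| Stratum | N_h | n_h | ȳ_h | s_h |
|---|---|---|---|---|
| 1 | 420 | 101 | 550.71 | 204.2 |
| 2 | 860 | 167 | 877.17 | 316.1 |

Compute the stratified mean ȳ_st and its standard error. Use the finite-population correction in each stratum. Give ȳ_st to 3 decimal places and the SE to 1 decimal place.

ȳ_st = Σ W_h ȳ_h = (420·550.71 + 860·877.17)/1280 = 770.05031
V̂(ȳ_st) = Σ W_h² (1 − n_h/N_h) s_h²/n_h, with W_h = N_h/N and N = 1280:
  stratum 1: (420/1280)²·(1 − 101/420)·204.2²/101 = 33.7606
  stratum 2: (860/1280)²·(1 − 167/860)·316.1²/167 = 217.643
V̂(ȳ_st) = 251.403
SE(ȳ_st) = √251.403 = 15.8557

ȳ_st ≈ 770.050, SE ≈ 15.9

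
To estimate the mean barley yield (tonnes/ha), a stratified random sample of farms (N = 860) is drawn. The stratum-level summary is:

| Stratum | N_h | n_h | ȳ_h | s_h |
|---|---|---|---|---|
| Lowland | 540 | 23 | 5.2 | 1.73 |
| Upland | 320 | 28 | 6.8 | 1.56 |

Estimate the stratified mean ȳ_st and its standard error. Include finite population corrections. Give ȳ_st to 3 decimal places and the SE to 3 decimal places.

ȳ_st ≈ 5.795, SE ≈ 0.245

ȳ_st = Σ W_h ȳ_h = (540·5.2 + 320·6.8)/860 = 5.79535
V̂(ȳ_st) = Σ W_h² (1 − n_h/N_h) s_h²/n_h, with W_h = N_h/N and N = 860:
  stratum Lowland: (540/860)²·(1 − 23/540)·1.73²/23 = 0.0491193
  stratum Upland: (320/860)²·(1 − 28/320)·1.56²/28 = 0.0109806
V̂(ȳ_st) = 0.0600999
SE(ȳ_st) = √0.0600999 = 0.245153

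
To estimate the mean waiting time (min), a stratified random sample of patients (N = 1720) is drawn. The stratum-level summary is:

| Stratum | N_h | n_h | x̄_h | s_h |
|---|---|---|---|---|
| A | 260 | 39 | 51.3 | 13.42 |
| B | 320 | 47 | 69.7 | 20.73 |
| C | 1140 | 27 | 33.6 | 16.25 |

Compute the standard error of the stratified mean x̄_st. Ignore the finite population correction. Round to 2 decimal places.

V̂(x̄_st) = Σ W_h² s_h²/n_h, with W_h = N_h/N and N = 1720:
  stratum A: (260/1720)²·13.42²/39 = 0.105519
  stratum B: (320/1720)²·20.73²/47 = 0.316478
  stratum C: (1140/1720)²·16.25²/27 = 4.29631
V̂(x̄_st) = 4.71831
SE(x̄_st) = √4.71831 = 2.17217

SE(x̄_st) ≈ 2.17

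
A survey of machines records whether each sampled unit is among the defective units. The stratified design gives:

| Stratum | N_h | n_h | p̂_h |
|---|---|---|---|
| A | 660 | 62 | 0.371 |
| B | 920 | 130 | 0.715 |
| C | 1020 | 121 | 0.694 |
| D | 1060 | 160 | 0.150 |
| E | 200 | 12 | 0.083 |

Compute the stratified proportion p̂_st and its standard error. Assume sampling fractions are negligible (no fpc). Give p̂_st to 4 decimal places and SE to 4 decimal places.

p̂_st ≈ 0.4627, SE ≈ 0.0201

N = 3860; stratum weights W_h = N_h/N.
p̂_st = Σ W_h p̂_h = (660·0.371 + 920·0.715 + 1020·0.694 + 1060·0.150 + 200·0.083)/3860 = 0.46273
V̂(p̂_st) = Σ W_h² p̂_h(1−p̂_h)/(n_h−1):
  stratum A: (660/3860)²·0.371·0.629/61 = 0.000111843
  stratum B: (920/3860)²·0.715·0.285/129 = 8.97351e-05
  stratum C: (1020/3860)²·0.694·0.306/120 = 0.000123574
  stratum D: (1060/3860)²·0.150·0.850/159 = 6.04714e-05
  stratum E: (200/3860)²·0.083·0.917/11 = 1.85755e-05
V̂(p̂_st) = 0.000404198; SE = √V̂ = 0.0201047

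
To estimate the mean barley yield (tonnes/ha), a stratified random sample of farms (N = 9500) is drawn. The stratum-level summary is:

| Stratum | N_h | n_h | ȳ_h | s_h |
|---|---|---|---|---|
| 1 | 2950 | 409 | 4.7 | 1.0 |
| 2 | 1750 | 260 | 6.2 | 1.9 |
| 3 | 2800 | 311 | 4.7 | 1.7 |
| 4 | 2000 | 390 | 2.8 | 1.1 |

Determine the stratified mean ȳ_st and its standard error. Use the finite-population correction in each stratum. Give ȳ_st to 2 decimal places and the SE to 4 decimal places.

ȳ_st ≈ 4.58, SE ≈ 0.0378

ȳ_st = Σ W_h ȳ_h = (2950·4.7 + 1750·6.2 + 2800·4.7 + 2000·2.8)/9500 = 4.57632
V̂(ȳ_st) = Σ W_h² (1 − n_h/N_h) s_h²/n_h, with W_h = N_h/N and N = 9500:
  stratum 1: (2950/9500)²·(1 − 409/2950)·1.0²/409 = 0.000203075
  stratum 2: (1750/9500)²·(1 − 260/1750)·1.9²/260 = 0.000401154
  stratum 3: (2800/9500)²·(1 − 311/2800)·1.7²/311 = 0.000717585
  stratum 4: (2000/9500)²·(1 − 390/2000)·1.1²/390 = 0.000110695
V̂(ȳ_st) = 0.00143251
SE(ȳ_st) = √0.00143251 = 0.0378485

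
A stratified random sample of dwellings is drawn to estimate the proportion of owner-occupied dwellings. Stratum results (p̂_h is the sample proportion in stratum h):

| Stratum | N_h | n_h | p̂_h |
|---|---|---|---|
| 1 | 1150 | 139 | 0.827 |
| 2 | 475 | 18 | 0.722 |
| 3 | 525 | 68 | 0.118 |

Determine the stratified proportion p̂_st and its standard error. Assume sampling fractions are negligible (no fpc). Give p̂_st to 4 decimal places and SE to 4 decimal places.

p̂_st ≈ 0.6307, SE ≈ 0.0311

N = 2150; stratum weights W_h = N_h/N.
p̂_st = Σ W_h p̂_h = (1150·0.827 + 475·0.722 + 525·0.118)/2150 = 0.63067
V̂(p̂_st) = Σ W_h² p̂_h(1−p̂_h)/(n_h−1):
  stratum 1: (1150/2150)²·0.827·0.173/138 = 0.000296614
  stratum 2: (475/2150)²·0.722·0.278/17 = 0.000576293
  stratum 3: (525/2150)²·0.118·0.882/67 = 9.26227e-05
V̂(p̂_st) = 0.000965529; SE = √V̂ = 0.031073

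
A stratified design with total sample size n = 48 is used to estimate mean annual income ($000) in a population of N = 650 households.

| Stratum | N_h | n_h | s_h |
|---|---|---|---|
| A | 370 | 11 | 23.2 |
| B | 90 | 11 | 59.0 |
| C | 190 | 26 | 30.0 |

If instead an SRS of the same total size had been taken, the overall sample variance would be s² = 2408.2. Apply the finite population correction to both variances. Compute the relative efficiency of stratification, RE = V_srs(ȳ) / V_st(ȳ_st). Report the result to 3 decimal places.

RE ≈ 1.998

V̂(ȳ_st) = Σ W_h² (1 − n_h/N_h) s_h²/n_h, with W_h = N_h/N and N = 650:
  stratum A: (370/650)²·(1 − 11/370)·23.2²/11 = 15.3834
  stratum B: (90/650)²·(1 − 11/90)·59.0²/11 = 5.32542
  stratum C: (190/650)²·(1 − 26/190)·30.0²/26 = 2.55294
V_st = 23.2618
V_srs = (1 − 48/650)·2408.2/48 = 46.4659
Relative efficiency = V_srs / V_st = 46.4659/23.2618 = 1.9975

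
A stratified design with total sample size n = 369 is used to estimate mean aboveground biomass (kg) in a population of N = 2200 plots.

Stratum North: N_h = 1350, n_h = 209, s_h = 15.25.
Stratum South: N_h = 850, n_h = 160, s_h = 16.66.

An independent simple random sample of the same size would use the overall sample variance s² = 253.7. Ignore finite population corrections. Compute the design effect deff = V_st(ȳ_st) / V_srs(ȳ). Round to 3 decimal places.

deff ≈ 0.986

V̂(ȳ_st) = Σ W_h² s_h²/n_h, with W_h = N_h/N and N = 2200:
  stratum North: (1350/2200)²·15.25²/209 = 0.419001
  stratum South: (850/2200)²·16.66²/160 = 0.258954
V_st = 0.677955
V_srs = s²/n = 253.7/369 = 0.687534
deff = V_st / V_srs = 0.677955/0.687534 = 0.9861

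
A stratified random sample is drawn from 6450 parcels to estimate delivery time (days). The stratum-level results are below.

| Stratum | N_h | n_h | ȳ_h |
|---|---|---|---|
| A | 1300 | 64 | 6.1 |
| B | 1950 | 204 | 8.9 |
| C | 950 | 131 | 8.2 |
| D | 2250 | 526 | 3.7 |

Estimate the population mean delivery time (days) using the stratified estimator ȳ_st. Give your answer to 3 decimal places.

ȳ_st ≈ 6.419

N = Σ N_h = 6450. Stratum weights W_h = N_h/N.
ȳ_st = (1300·6.1 + 1950·8.9 + 950·8.2 + 2250·3.7) / 6450 = 6.41860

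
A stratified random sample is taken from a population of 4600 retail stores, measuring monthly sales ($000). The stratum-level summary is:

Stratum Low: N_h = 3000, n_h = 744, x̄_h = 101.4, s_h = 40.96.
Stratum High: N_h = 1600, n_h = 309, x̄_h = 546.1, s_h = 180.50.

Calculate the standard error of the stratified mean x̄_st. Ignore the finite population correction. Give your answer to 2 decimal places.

SE(x̄_st) ≈ 3.70

V̂(x̄_st) = Σ W_h² s_h²/n_h, with W_h = N_h/N and N = 4600:
  stratum Low: (3000/4600)²·40.96²/744 = 0.959122
  stratum High: (1600/4600)²·180.50²/309 = 12.7562
V̂(x̄_st) = 13.7153
SE(x̄_st) = √13.7153 = 3.70342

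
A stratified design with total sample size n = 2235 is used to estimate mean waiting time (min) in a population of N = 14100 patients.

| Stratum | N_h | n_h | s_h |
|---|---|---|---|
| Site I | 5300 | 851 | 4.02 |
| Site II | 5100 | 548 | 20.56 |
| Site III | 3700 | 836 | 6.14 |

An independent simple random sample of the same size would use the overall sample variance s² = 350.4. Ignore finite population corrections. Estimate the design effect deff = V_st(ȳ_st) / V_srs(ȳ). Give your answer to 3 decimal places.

V̂(ȳ_st) = Σ W_h² s_h²/n_h, with W_h = N_h/N and N = 14100:
  stratum Site I: (5300/14100)²·4.02²/851 = 0.0026831
  stratum Site II: (5100/14100)²·20.56²/548 = 0.100918
  stratum Site III: (3700/14100)²·6.14²/836 = 0.00310524
V_st = 0.106706
V_srs = s²/n = 350.4/2235 = 0.156779
deff = V_st / V_srs = 0.106706/0.156779 = 0.6806

deff ≈ 0.681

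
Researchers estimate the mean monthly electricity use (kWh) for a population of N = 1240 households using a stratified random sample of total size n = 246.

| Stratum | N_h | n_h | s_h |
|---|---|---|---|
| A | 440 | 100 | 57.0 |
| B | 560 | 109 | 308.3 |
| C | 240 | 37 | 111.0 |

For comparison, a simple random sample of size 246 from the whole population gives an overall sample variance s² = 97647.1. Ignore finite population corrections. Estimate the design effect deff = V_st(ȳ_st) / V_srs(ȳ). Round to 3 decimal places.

deff ≈ 0.490

V̂(ȳ_st) = Σ W_h² s_h²/n_h, with W_h = N_h/N and N = 1240:
  stratum A: (440/1240)²·57.0²/100 = 4.09083
  stratum B: (560/1240)²·308.3²/109 = 177.85
  stratum C: (240/1240)²·111.0²/37 = 12.4745
V_st = 194.415
V_srs = s²/n = 97647.1/246 = 396.939
deff = V_st / V_srs = 194.415/396.939 = 0.4898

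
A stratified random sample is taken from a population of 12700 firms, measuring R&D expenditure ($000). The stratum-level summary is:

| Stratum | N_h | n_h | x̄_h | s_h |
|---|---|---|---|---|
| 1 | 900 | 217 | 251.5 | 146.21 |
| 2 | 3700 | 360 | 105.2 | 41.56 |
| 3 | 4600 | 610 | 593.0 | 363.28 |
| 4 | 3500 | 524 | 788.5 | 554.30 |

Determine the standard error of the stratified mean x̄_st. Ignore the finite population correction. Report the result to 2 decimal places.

SE(x̄_st) ≈ 8.59

V̂(x̄_st) = Σ W_h² s_h²/n_h, with W_h = N_h/N and N = 12700:
  stratum 1: (900/12700)²·146.21²/217 = 0.494734
  stratum 2: (3700/12700)²·41.56²/360 = 0.407235
  stratum 3: (4600/12700)²·363.28²/610 = 28.3832
  stratum 4: (3500/12700)²·554.30²/524 = 44.5335
V̂(x̄_st) = 73.8187
SE(x̄_st) = √73.8187 = 8.59178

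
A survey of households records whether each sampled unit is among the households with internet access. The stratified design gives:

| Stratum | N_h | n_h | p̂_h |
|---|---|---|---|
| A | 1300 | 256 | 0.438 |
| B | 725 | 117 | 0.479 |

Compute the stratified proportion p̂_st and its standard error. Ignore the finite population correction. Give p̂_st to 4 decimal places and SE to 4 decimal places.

p̂_st ≈ 0.4527, SE ≈ 0.0260

N = 2025; stratum weights W_h = N_h/N.
p̂_st = Σ W_h p̂_h = (1300·0.438 + 725·0.479)/2025 = 0.45268
V̂(p̂_st) = Σ W_h² p̂_h(1−p̂_h)/(n_h−1):
  stratum A: (1300/2025)²·0.438·0.562/255 = 0.000397839
  stratum B: (725/2025)²·0.479·0.521/116 = 0.000275766
V̂(p̂_st) = 0.000673605; SE = √V̂ = 0.0259539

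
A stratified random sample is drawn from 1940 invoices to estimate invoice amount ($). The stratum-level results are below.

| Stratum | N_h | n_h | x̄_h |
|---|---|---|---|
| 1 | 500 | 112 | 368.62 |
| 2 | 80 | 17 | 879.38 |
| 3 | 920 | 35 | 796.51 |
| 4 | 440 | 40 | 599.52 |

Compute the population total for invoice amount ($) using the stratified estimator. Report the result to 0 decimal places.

τ̂_st = Σ N_h x̄_h = 500·368.62 + 80·879.38 + 920·796.51 + 440·599.52 = 1251238

τ̂_st ≈ 1251238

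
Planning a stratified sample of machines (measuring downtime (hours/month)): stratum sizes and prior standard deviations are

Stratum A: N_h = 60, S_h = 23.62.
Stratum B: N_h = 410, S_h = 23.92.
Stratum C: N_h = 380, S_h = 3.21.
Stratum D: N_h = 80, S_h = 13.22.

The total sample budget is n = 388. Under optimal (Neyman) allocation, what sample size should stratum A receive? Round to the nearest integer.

41

Neyman allocation: n_h = n · N_h S_h / Σ N_i S_i, with n = 388.
  stratum A: N_h·S_h = 60·23.62 = 1417.20
  stratum B: N_h·S_h = 410·23.92 = 9807.20
  stratum C: N_h·S_h = 380·3.21 = 1219.80
  stratum D: N_h·S_h = 80·13.22 = 1057.60
Σ N_h S_h = 13501.80
n for stratum A = 388·1417.20/13501.80 = 40.726 → 41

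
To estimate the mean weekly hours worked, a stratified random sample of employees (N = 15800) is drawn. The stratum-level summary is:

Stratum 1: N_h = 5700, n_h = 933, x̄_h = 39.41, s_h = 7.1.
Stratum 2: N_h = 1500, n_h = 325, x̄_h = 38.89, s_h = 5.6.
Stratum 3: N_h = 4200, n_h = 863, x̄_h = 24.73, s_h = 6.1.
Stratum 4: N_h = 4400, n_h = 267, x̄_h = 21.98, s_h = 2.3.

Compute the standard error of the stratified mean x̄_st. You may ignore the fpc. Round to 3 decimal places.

V̂(x̄_st) = Σ W_h² s_h²/n_h, with W_h = N_h/N and N = 15800:
  stratum 1: (5700/15800)²·7.1²/933 = 0.00703187
  stratum 2: (1500/15800)²·5.6²/325 = 0.000869683
  stratum 3: (4200/15800)²·6.1²/863 = 0.00304673
  stratum 4: (4400/15800)²·2.3²/267 = 0.00153651
V̂(x̄_st) = 0.0124848
SE(x̄_st) = √0.0124848 = 0.111735

SE(x̄_st) ≈ 0.112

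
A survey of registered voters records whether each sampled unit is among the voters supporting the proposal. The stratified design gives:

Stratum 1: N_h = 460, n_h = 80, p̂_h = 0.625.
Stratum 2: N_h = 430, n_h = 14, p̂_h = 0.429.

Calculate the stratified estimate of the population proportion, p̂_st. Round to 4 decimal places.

N = 890; stratum weights W_h = N_h/N.
p̂_st = Σ W_h p̂_h = (460·0.625 + 430·0.429)/890 = 0.53030

p̂_st ≈ 0.5303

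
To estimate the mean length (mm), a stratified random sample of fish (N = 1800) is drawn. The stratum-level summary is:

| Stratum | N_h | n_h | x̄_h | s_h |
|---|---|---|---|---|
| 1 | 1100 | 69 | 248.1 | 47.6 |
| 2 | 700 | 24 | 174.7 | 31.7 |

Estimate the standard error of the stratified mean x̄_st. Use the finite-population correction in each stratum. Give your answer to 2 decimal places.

V̂(x̄_st) = Σ W_h² (1 − n_h/N_h) s_h²/n_h, with W_h = N_h/N and N = 1800:
  stratum 1: (1100/1800)²·(1 − 69/1100)·47.6²/69 = 11.494
  stratum 2: (700/1800)²·(1 − 24/700)·31.7²/24 = 6.11515
V̂(x̄_st) = 17.6091
SE(x̄_st) = √17.6091 = 4.19633

SE(x̄_st) ≈ 4.20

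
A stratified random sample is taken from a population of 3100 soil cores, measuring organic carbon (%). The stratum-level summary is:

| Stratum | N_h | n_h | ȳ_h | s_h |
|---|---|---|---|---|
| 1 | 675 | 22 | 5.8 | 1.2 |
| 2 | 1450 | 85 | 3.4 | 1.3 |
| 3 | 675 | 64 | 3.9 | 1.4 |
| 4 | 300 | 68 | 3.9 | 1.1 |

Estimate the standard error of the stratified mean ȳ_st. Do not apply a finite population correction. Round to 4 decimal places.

SE(ȳ_st) ≈ 0.0952

V̂(ȳ_st) = Σ W_h² s_h²/n_h, with W_h = N_h/N and N = 3100:
  stratum 1: (675/3100)²·1.2²/22 = 0.0031033
  stratum 2: (1450/3100)²·1.3²/85 = 0.00434991
  stratum 3: (675/3100)²·1.4²/64 = 0.00145198
  stratum 4: (300/3100)²·1.1²/68 = 0.000166646
V̂(ȳ_st) = 0.00907184
SE(ȳ_st) = √0.00907184 = 0.0952462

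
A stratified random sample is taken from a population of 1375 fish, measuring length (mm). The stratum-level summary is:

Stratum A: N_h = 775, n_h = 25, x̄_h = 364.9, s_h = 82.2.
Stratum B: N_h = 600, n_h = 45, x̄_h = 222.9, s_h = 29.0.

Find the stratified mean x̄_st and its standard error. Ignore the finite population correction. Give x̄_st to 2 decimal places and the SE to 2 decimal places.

x̄_st ≈ 302.94, SE ≈ 9.46

x̄_st = Σ W_h x̄_h = (775·364.9 + 600·222.9)/1375 = 302.93636
V̂(x̄_st) = Σ W_h² s_h²/n_h, with W_h = N_h/N and N = 1375:
  stratum A: (775/1375)²·82.2²/25 = 85.8621
  stratum B: (600/1375)²·29.0²/45 = 3.55861
V̂(x̄_st) = 89.4207
SE(x̄_st) = √89.4207 = 9.45625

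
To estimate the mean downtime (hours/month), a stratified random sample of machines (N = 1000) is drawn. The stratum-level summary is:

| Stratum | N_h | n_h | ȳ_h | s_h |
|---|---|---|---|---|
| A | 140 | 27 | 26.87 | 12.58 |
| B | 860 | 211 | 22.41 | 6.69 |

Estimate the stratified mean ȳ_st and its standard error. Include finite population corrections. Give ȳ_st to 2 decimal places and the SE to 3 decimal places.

ȳ_st ≈ 23.03, SE ≈ 0.459

ȳ_st = Σ W_h ȳ_h = (140·26.87 + 860·22.41)/1000 = 23.03440
V̂(ȳ_st) = Σ W_h² (1 − n_h/N_h) s_h²/n_h, with W_h = N_h/N and N = 1000:
  stratum A: (140/1000)²·(1 − 27/140)·12.58²/27 = 0.0927265
  stratum B: (860/1000)²·(1 − 211/860)·6.69²/211 = 0.118389
V̂(ȳ_st) = 0.211116
SE(ȳ_st) = √0.211116 = 0.459474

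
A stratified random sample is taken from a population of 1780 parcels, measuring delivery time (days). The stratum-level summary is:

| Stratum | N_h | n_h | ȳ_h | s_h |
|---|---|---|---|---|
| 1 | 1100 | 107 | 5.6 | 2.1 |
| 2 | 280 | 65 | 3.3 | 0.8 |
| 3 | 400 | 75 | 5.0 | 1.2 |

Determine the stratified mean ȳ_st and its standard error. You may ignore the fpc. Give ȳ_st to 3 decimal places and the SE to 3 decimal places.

ȳ_st ≈ 5.103, SE ≈ 0.130

ȳ_st = Σ W_h ȳ_h = (1100·5.6 + 280·3.3 + 400·5.0)/1780 = 5.10337
V̂(ȳ_st) = Σ W_h² s_h²/n_h, with W_h = N_h/N and N = 1780:
  stratum 1: (1100/1780)²·2.1²/107 = 0.0157398
  stratum 2: (280/1780)²·0.8²/65 = 0.000243637
  stratum 3: (400/1780)²·1.2²/75 = 0.000969575
V̂(ȳ_st) = 0.016953
SE(ȳ_st) = √0.016953 = 0.130204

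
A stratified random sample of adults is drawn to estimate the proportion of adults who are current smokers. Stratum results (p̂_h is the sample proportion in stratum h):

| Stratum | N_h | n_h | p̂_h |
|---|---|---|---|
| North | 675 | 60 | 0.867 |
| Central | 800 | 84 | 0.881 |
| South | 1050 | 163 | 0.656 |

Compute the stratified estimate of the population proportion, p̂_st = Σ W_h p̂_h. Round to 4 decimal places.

N = 2525; stratum weights W_h = N_h/N.
p̂_st = Σ W_h p̂_h = (675·0.867 + 800·0.881 + 1050·0.656)/2525 = 0.78369

p̂_st ≈ 0.7837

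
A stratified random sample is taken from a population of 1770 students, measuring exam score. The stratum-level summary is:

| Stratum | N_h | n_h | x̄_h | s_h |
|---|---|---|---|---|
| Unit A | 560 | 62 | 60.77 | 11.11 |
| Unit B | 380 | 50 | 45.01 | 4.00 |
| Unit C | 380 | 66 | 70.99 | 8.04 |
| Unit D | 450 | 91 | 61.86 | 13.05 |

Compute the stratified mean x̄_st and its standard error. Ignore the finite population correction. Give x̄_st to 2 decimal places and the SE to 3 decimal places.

x̄_st = Σ W_h x̄_h = (560·60.77 + 380·45.01 + 380·70.99 + 450·61.86)/1770 = 59.85774
V̂(x̄_st) = Σ W_h² s_h²/n_h, with W_h = N_h/N and N = 1770:
  stratum Unit A: (560/1770)²·11.11²/62 = 0.199281
  stratum Unit B: (380/1770)²·4.00²/50 = 0.0147493
  stratum Unit C: (380/1770)²·8.04²/66 = 0.0451428
  stratum Unit D: (450/1770)²·13.05²/91 = 0.120965
V̂(x̄_st) = 0.380138
SE(x̄_st) = √0.380138 = 0.616553

x̄_st ≈ 59.86, SE ≈ 0.617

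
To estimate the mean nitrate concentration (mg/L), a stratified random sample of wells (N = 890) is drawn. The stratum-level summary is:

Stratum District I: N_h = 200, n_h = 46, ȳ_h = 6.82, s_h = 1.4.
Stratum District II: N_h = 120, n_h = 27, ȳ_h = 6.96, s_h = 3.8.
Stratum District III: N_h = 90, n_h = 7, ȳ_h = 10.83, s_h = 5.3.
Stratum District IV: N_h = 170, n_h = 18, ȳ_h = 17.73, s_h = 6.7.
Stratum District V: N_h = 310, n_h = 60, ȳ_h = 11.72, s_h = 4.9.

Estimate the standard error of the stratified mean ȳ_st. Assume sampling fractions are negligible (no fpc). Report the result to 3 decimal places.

SE(ȳ_st) ≈ 0.439

V̂(ȳ_st) = Σ W_h² s_h²/n_h, with W_h = N_h/N and N = 890:
  stratum District I: (200/890)²·1.4²/46 = 0.00215168
  stratum District II: (120/890)²·3.8²/27 = 0.00972268
  stratum District III: (90/890)²·5.3²/7 = 0.0410354
  stratum District IV: (170/890)²·6.7²/18 = 0.0909903
  stratum District V: (310/890)²·4.9²/60 = 0.0485494
V̂(ȳ_st) = 0.192449
SE(ȳ_st) = √0.192449 = 0.438691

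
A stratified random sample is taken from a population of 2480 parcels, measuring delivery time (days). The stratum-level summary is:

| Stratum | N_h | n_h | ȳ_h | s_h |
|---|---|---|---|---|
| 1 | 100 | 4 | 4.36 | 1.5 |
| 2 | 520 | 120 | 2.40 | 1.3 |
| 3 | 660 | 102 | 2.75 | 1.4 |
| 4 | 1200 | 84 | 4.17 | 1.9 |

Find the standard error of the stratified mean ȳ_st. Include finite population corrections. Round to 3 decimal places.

V̂(ȳ_st) = Σ W_h² (1 − n_h/N_h) s_h²/n_h, with W_h = N_h/N and N = 2480:
  stratum 1: (100/2480)²·(1 − 4/100)·1.5²/4 = 0.000877992
  stratum 2: (520/2480)²·(1 − 120/520)·1.3²/120 = 0.000476283
  stratum 3: (660/2480)²·(1 − 102/660)·1.4²/102 = 0.00115062
  stratum 4: (1200/2480)²·(1 − 84/1200)·1.9²/84 = 0.00935772
V̂(ȳ_st) = 0.0118626
SE(ȳ_st) = √0.0118626 = 0.108916

SE(ȳ_st) ≈ 0.109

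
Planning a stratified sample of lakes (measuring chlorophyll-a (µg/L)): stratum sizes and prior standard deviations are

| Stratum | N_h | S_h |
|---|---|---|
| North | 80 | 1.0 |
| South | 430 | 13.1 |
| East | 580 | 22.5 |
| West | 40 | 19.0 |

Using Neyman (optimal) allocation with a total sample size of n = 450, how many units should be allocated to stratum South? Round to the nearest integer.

Neyman allocation: n_h = n · N_h S_h / Σ N_i S_i, with n = 450.
  stratum North: N_h·S_h = 80·1.0 = 80.00
  stratum South: N_h·S_h = 430·13.1 = 5633.00
  stratum East: N_h·S_h = 580·22.5 = 13050.00
  stratum West: N_h·S_h = 40·19.0 = 760.00
Σ N_h S_h = 19523.00
n for stratum South = 450·5633.00/19523.00 = 129.839 → 130

130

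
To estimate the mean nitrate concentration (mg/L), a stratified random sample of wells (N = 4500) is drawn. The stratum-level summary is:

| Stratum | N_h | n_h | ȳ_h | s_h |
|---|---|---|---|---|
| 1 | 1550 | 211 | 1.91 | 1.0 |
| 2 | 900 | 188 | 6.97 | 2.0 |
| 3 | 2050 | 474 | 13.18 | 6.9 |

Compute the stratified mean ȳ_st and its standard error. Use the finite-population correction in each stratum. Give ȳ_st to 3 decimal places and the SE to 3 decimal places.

ȳ_st ≈ 8.056, SE ≈ 0.131

ȳ_st = Σ W_h ȳ_h = (1550·1.91 + 900·6.97 + 2050·13.18)/4500 = 8.05611
V̂(ȳ_st) = Σ W_h² (1 − n_h/N_h) s_h²/n_h, with W_h = N_h/N and N = 4500:
  stratum 1: (1550/4500)²·(1 − 211/1550)·1.0²/211 = 0.000485741
  stratum 2: (900/4500)²·(1 − 188/900)·2.0²/188 = 0.000673286
  stratum 3: (2050/4500)²·(1 − 474/2050)·6.9²/474 = 0.0160253
V̂(ȳ_st) = 0.0171843
SE(ȳ_st) = √0.0171843 = 0.131089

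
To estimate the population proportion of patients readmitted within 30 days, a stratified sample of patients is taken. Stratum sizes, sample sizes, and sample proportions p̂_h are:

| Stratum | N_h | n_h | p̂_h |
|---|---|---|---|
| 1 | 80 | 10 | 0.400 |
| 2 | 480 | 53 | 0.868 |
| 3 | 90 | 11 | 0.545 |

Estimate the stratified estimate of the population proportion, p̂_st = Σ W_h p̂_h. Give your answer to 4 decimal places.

N = 650; stratum weights W_h = N_h/N.
p̂_st = Σ W_h p̂_h = (80·0.400 + 480·0.868 + 90·0.545)/650 = 0.76568

p̂_st ≈ 0.7657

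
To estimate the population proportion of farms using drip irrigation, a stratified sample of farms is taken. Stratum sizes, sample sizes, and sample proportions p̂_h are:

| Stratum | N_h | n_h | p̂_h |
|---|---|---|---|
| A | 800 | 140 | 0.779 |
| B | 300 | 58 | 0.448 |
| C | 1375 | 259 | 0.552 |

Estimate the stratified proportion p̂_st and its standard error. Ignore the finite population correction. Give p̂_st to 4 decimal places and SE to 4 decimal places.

N = 2475; stratum weights W_h = N_h/N.
p̂_st = Σ W_h p̂_h = (800·0.779 + 300·0.448 + 1375·0.552)/2475 = 0.61277
V̂(p̂_st) = Σ W_h² p̂_h(1−p̂_h)/(n_h−1):
  stratum A: (800/2475)²·0.779·0.221/139 = 0.000129403
  stratum B: (300/2475)²·0.448·0.552/57 = 6.37433e-05
  stratum C: (1375/2475)²·0.552·0.448/258 = 0.000295837
V̂(p̂_st) = 0.000488983; SE = √V̂ = 0.022113

p̂_st ≈ 0.6128, SE ≈ 0.0221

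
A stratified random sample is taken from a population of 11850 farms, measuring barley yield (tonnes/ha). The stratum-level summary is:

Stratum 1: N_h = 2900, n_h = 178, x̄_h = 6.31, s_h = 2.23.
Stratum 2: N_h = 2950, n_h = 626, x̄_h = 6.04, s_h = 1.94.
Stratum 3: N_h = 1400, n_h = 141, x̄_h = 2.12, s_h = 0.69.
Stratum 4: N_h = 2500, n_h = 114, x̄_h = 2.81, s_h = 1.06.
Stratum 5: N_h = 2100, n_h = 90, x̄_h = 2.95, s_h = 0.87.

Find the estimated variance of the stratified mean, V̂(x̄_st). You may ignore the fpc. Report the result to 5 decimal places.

V̂(x̄_st) = Σ W_h² s_h²/n_h, with W_h = N_h/N and N = 11850:
  stratum 1: (2900/11850)²·2.23²/178 = 0.0016732
  stratum 2: (2950/11850)²·1.94²/626 = 0.000372595
  stratum 3: (1400/11850)²·0.69²/141 = 4.71301e-05
  stratum 4: (2500/11850)²·1.06²/114 = 0.000438682
  stratum 5: (2100/11850)²·0.87²/90 = 0.000264118
V̂(x̄_st) = 0.00279573

V̂(x̄_st) ≈ 0.00280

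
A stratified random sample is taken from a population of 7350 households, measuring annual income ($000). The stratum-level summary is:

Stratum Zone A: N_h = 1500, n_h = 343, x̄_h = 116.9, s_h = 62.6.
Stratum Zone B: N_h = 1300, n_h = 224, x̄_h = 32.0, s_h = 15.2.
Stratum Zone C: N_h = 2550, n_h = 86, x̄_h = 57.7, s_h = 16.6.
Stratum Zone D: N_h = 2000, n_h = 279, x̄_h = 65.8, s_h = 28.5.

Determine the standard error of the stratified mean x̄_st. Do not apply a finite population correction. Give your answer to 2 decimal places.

V̂(x̄_st) = Σ W_h² s_h²/n_h, with W_h = N_h/N and N = 7350:
  stratum Zone A: (1500/7350)²·62.6²/343 = 0.475842
  stratum Zone B: (1300/7350)²·15.2²/224 = 0.0322664
  stratum Zone C: (2550/7350)²·16.6²/86 = 0.385677
  stratum Zone D: (2000/7350)²·28.5²/279 = 0.215561
V̂(x̄_st) = 1.10935
SE(x̄_st) = √1.10935 = 1.05325

SE(x̄_st) ≈ 1.05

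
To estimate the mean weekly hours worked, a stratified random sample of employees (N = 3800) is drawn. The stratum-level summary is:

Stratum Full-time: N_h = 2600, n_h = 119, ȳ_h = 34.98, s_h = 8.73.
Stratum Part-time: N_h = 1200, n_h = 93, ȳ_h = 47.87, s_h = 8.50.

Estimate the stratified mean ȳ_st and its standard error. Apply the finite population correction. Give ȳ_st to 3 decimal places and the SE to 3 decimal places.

ȳ_st ≈ 39.051, SE ≈ 0.598

ȳ_st = Σ W_h ȳ_h = (2600·34.98 + 1200·47.87)/3800 = 39.05053
V̂(ȳ_st) = Σ W_h² (1 − n_h/N_h) s_h²/n_h, with W_h = N_h/N and N = 3800:
  stratum Full-time: (2600/3800)²·(1 − 119/2600)·8.73²/119 = 0.286098
  stratum Part-time: (1200/3800)²·(1 − 93/1200)·8.50²/93 = 0.0714688
V̂(ȳ_st) = 0.357567
SE(ȳ_st) = √0.357567 = 0.597969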